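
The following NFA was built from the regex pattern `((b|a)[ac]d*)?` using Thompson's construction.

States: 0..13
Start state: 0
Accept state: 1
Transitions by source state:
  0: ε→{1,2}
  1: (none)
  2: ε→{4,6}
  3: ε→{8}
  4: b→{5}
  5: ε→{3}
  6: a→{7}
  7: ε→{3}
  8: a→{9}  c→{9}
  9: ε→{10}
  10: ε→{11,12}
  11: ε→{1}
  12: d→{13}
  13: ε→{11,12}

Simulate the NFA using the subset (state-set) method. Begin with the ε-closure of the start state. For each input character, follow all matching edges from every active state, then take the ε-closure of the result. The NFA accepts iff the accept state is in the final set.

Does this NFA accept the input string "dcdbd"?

S₀ = ε-closure({0}) = {0,1,2,4,6}
'd' @ 1: {}  — state set empty
rest 'cdbd' ignored (set empty)
end set {} — state 1 not in

Answer: REJECT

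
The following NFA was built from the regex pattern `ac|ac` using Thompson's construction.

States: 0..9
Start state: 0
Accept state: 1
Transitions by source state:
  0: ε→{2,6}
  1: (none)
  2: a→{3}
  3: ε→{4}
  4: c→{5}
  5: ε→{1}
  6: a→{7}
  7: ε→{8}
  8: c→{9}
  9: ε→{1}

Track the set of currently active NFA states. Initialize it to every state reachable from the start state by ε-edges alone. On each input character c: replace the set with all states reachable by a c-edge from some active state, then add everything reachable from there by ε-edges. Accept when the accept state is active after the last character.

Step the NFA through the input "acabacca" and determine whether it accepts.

start: ε-closure({0}) = {0,2,6}
'a' @ 1: {3,4,7,8}
'c' @ 2: {1,5,9}  (accept∈set)
'a' @ 3: {}  — no active states
rest 'bacca' ignored (set empty)
after full input: {}  (accept=1 not in)

Answer: REJECT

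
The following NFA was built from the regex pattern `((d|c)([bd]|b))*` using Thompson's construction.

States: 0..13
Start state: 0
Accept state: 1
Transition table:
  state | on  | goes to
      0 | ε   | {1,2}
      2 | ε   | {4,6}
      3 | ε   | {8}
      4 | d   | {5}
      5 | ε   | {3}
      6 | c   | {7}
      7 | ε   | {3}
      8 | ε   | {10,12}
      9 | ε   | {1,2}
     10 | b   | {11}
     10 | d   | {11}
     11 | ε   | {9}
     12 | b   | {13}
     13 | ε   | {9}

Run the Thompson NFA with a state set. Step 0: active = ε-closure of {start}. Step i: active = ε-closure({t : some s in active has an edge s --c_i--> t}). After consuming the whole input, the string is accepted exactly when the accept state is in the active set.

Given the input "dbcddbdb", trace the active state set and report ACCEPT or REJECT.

Answer: ACCEPT

Derivation:
start: ε-closure({0}) = {0,1,2,4,6}
'd' @ 1: {3,5,8,10,12}
'b' @ 2: {1,2,4,6,9,11,13}  (accept∈set)
'c' @ 3: {3,7,8,10,12}
'd' @ 4: {1,2,4,6,9,11}  (accept∈set)
'd' @ 5: {3,5,8,10,12}
'b' @ 6: {1,2,4,6,9,11,13}  (accept∈set)
'd' @ 7: {3,5,8,10,12}
'b' @ 8: {1,2,4,6,9,11,13}  (accept∈set)
final: {1,2,4,6,9,11,13}; accept 1 in set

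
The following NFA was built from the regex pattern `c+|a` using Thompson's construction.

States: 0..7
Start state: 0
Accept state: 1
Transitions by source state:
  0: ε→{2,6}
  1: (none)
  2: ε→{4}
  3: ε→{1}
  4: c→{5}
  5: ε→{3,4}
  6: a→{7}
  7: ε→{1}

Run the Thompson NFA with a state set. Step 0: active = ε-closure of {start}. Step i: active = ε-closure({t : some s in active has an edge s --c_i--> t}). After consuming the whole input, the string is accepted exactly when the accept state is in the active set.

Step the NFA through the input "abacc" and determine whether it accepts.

Answer: REJECT

Derivation:
initial (ε-close {0}): {0,2,4,6}
'a' @ 1: {1,7}  ✓accept
'b' @ 2: {}  — dead — no transitions
rest 'acc' ignored (set empty)
final: {}; accept 1 not in set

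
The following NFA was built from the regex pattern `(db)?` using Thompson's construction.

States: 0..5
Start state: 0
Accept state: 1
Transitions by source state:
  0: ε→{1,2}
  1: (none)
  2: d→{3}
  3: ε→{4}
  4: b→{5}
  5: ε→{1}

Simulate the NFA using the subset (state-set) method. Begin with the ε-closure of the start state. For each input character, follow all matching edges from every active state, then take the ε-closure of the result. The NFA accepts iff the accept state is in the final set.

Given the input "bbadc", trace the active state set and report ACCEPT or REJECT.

start: ε-closure({0}) = {0,1,2}
'b' @ 1: {}  — dead — no transitions
rest 'badc' ignored (set empty)
final: {}; accept 1 not in set

Answer: REJECT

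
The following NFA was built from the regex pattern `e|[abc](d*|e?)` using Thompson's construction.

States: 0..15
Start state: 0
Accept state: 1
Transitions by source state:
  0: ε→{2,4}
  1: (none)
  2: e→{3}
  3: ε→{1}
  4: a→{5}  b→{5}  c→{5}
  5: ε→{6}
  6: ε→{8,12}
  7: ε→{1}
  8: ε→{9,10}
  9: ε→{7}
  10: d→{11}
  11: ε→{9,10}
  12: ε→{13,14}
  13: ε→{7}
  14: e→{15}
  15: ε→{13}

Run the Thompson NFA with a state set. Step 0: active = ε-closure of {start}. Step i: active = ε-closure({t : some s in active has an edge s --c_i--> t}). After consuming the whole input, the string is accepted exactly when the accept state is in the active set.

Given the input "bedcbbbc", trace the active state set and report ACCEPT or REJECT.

S₀ = ε-closure({0}) = {0,2,4}
'b' @ 1: {1,5,6,7,8,9,10,12,13,14}  (accept∈set)
'e' @ 2: {1,7,13,15}  (accept∈set)
'd' @ 3: {}  — state set empty
rest 'cbbbc' ignored (set empty)
end set {} — state 1 not in

Answer: REJECT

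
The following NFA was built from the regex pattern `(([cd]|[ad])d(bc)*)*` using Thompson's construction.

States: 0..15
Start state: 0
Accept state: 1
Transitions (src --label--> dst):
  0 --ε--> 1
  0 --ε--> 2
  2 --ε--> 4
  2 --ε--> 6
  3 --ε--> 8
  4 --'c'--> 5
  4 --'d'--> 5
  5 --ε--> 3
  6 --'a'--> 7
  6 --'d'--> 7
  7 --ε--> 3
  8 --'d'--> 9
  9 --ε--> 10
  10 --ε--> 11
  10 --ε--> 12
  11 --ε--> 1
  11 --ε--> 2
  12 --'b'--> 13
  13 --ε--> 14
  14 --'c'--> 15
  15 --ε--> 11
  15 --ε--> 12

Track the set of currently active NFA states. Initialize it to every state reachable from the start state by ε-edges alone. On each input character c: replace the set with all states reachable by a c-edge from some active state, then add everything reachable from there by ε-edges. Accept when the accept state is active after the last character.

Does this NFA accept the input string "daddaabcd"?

Answer: REJECT

Derivation:
start: ε-closure({0}) = {0,1,2,4,6}
'd' @ 1: {3,5,7,8}
'a' @ 2: {}  — dead — no transitions
rest 'ddaabcd' ignored (set empty)
after full input: {}  (accept=1 not in)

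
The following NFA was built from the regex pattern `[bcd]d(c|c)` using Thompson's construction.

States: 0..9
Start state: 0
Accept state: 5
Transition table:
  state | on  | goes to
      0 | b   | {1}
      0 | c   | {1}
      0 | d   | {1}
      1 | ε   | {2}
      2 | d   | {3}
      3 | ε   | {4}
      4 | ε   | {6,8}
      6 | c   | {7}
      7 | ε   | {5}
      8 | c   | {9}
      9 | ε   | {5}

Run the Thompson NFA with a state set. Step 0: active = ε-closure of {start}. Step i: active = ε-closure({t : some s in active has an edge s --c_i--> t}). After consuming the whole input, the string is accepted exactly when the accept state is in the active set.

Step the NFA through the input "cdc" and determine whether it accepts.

Answer: ACCEPT

Steps:
S₀ = ε-closure({0}) = {0}
'c' @ 1: {1,2}
'd' @ 2: {3,4,6,8}
'c' @ 3: {5,7,9}  ✓accept
end set {5,7,9} — state 5 in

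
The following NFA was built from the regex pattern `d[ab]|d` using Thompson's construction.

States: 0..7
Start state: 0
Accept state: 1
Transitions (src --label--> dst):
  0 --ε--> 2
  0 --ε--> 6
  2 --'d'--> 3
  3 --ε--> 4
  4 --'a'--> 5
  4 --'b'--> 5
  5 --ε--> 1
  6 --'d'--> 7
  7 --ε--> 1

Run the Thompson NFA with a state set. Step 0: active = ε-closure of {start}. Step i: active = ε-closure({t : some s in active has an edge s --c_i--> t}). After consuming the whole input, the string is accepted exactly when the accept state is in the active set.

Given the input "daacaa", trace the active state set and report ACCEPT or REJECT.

initial (ε-close {0}): {0,2,6}
'd' @ 1: {1,3,4,7}  (accept∈set)
'a' @ 2: {1,5}  (accept∈set)
'a' @ 3: {}  — no active states
rest 'caa' ignored (set empty)
final: {}; accept 1 not in set

Answer: REJECT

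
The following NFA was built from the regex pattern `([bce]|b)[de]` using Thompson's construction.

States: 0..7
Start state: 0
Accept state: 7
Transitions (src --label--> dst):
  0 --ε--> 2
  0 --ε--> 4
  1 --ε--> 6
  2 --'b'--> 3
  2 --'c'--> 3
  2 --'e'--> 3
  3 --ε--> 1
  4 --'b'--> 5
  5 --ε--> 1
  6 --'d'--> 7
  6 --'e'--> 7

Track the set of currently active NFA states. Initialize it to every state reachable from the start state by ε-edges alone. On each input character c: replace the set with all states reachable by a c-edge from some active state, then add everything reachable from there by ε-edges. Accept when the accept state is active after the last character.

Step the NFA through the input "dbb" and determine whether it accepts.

initial (ε-close {0}): {0,2,4}
'd' @ 1: {}  — no active states
rest 'bb' ignored (set empty)
end set {} — state 7 not in

Answer: REJECT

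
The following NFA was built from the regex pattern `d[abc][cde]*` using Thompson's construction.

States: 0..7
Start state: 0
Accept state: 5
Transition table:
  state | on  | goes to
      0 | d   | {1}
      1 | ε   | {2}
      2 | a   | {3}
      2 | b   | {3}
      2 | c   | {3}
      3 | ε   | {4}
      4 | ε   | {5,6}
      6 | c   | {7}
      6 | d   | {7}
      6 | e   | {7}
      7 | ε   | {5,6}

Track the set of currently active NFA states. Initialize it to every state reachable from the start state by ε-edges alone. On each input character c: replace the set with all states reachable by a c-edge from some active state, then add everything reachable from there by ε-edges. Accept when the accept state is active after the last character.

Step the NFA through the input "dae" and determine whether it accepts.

Answer: ACCEPT

Trace:
initial (ε-close {0}): {0}
'd' @ 1: {1,2}
'a' @ 2: {3,4,5,6}  [accepting]
'e' @ 3: {5,6,7}  [accepting]
end set {5,6,7} — state 5 in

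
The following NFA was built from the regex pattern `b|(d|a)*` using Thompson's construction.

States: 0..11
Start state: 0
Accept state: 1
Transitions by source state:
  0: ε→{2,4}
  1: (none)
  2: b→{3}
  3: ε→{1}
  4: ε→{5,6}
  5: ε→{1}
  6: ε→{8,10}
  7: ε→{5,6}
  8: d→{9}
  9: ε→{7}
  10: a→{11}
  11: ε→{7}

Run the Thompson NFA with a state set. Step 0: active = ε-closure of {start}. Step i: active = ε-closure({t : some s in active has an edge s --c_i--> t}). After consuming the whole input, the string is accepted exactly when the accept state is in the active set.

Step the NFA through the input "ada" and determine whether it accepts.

start: ε-closure({0}) = {0,1,2,4,5,6,8,10}
'a' @ 1: {1,5,6,7,8,10,11}  ✓accept
'd' @ 2: {1,5,6,7,8,9,10}  ✓accept
'a' @ 3: {1,5,6,7,8,10,11}  ✓accept
end set {1,5,6,7,8,10,11} — state 1 in

Answer: ACCEPT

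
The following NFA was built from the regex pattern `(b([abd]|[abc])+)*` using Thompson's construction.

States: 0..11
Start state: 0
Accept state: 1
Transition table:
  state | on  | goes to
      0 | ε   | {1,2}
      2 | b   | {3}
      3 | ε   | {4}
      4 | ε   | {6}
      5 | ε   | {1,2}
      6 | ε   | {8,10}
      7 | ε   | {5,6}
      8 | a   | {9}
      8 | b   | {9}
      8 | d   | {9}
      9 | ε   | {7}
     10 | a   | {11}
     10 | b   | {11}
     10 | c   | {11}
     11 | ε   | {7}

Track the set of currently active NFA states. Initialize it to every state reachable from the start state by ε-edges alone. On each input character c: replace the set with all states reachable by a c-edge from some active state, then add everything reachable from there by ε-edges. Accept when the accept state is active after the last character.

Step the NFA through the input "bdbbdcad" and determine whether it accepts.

S₀ = ε-closure({0}) = {0,1,2}
'b' @ 1: {3,4,6,8,10}
'd' @ 2: {1,2,5,6,7,8,9,10}  ✓accept
'b' @ 3: {1,2,3,4,5,6,7,8,9,10,11}  ✓accept
'b' @ 4: {1,2,3,4,5,6,7,8,9,10,11}  ✓accept
'd' @ 5: {1,2,5,6,7,8,9,10}  ✓accept
'c' @ 6: {1,2,5,6,7,8,10,11}  ✓accept
'a' @ 7: {1,2,5,6,7,8,9,10,11}  ✓accept
'd' @ 8: {1,2,5,6,7,8,9,10}  ✓accept
final: {1,2,5,6,7,8,9,10}; accept 1 in set

Answer: ACCEPT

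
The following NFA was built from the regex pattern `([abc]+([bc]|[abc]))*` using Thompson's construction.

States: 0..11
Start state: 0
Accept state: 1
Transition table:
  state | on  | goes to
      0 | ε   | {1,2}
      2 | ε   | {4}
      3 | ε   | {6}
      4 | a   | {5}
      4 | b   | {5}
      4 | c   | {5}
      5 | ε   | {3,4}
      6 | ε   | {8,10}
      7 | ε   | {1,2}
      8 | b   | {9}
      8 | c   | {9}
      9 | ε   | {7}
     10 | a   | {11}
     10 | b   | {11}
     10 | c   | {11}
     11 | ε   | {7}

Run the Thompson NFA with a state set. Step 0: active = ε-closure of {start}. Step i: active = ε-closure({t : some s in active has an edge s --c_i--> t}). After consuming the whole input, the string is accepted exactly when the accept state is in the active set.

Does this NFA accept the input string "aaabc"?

S₀ = ε-closure({0}) = {0,1,2,4}
'a' @ 1: {3,4,5,6,8,10}
'a' @ 2: {1,2,3,4,5,6,7,8,10,11}  [accepting]
'a' @ 3: {1,2,3,4,5,6,7,8,10,11}  [accepting]
'b' @ 4: {1,2,3,4,5,6,7,8,9,10,11}  [accepting]
'c' @ 5: {1,2,3,4,5,6,7,8,9,10,11}  [accepting]
end set {1,2,3,4,5,6,7,8,9,10,11} — state 1 in

Answer: ACCEPT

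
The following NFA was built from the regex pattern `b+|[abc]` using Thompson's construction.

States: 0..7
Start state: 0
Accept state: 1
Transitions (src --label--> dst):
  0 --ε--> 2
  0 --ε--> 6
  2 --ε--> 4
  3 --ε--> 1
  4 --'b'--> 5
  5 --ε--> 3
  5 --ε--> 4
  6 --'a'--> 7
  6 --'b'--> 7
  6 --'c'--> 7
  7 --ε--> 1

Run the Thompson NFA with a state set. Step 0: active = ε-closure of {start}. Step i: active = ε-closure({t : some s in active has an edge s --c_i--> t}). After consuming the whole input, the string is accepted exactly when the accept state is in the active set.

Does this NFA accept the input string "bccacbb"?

start: ε-closure({0}) = {0,2,4,6}
'b' @ 1: {1,3,4,5,7}  (accept∈set)
'c' @ 2: {}  — dead — no transitions
rest 'cacbb' ignored (set empty)
end set {} — state 1 not in

Answer: REJECT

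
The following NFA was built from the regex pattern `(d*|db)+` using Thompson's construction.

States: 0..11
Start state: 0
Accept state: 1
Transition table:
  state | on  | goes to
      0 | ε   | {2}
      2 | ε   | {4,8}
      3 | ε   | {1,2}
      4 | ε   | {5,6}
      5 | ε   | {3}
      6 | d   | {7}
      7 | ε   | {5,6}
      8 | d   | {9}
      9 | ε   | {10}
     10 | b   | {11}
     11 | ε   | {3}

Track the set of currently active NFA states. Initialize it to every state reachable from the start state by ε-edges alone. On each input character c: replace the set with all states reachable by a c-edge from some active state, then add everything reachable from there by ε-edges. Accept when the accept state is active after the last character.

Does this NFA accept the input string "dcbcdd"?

Answer: REJECT

Steps:
initial (ε-close {0}): {0,1,2,3,4,5,6,8}
'd' @ 1: {1,2,3,4,5,6,7,8,9,10}  (accept∈set)
'c' @ 2: {}  — dead — no transitions
rest 'bcdd' ignored (set empty)
after full input: {}  (accept=1 not in)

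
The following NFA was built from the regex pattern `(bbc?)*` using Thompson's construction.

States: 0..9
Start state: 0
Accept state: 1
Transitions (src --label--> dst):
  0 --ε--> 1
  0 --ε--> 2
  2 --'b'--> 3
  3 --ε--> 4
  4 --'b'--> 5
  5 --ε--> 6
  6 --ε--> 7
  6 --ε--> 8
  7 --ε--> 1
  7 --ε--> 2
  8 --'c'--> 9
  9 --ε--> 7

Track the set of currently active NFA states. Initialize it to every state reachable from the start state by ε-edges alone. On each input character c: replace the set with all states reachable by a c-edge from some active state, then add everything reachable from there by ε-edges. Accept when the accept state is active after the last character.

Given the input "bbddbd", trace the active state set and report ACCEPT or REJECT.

Answer: REJECT

Derivation:
S₀ = ε-closure({0}) = {0,1,2}
'b' @ 1: {3,4}
'b' @ 2: {1,2,5,6,7,8}  [accepting]
'd' @ 3: {}  — dead — no transitions
rest 'dbd' ignored (set empty)
end set {} — state 1 not in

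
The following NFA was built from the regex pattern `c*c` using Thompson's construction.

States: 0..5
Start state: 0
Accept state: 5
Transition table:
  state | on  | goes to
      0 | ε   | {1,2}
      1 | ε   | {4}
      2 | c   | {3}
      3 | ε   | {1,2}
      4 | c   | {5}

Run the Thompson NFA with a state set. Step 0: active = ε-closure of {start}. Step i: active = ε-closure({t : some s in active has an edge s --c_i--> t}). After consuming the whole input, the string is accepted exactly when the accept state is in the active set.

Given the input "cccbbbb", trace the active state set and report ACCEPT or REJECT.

Answer: REJECT

Trace:
S₀ = ε-closure({0}) = {0,1,2,4}
'c' @ 1: {1,2,3,4,5}  [accepting]
'c' @ 2: {1,2,3,4,5}  [accepting]
'c' @ 3: {1,2,3,4,5}  [accepting]
'b' @ 4: {}  — no active states
rest 'bbb' ignored (set empty)
end set {} — state 5 not in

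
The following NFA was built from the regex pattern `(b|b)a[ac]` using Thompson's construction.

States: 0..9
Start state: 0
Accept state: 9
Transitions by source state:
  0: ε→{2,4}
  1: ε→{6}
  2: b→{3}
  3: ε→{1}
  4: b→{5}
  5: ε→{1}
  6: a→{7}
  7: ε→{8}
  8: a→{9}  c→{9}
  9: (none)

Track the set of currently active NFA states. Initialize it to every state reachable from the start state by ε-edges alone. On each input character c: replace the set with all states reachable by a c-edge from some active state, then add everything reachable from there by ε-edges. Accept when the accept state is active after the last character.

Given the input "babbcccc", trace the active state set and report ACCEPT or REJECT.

initial (ε-close {0}): {0,2,4}
'b' @ 1: {1,3,5,6}
'a' @ 2: {7,8}
'b' @ 3: {}  — state set empty
rest 'bcccc' ignored (set empty)
after full input: {}  (accept=9 not in)

Answer: REJECT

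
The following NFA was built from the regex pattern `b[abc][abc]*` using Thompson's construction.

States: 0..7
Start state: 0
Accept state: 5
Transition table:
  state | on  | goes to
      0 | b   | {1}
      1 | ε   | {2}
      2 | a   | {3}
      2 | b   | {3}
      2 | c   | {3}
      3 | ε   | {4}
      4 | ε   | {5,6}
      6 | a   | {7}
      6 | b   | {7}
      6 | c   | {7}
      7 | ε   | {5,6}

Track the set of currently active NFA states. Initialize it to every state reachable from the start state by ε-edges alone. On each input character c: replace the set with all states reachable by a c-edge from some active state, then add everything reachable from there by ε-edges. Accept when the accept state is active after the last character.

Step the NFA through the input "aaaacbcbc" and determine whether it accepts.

initial (ε-close {0}): {0}
'a' @ 1: {}  — dead — no transitions
rest 'aaacbcbc' ignored (set empty)
final: {}; accept 5 not in set

Answer: REJECT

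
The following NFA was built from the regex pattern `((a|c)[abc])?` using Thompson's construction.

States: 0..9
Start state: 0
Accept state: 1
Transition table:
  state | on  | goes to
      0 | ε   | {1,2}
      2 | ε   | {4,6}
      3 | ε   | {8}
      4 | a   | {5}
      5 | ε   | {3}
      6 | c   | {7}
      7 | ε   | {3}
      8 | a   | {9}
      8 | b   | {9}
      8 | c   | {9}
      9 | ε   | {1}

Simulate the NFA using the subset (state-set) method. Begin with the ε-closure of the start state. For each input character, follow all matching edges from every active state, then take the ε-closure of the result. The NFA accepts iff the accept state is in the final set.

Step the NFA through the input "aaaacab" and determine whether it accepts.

Answer: REJECT

Steps:
initial (ε-close {0}): {0,1,2,4,6}
'a' @ 1: {3,5,8}
'a' @ 2: {1,9}  (accept∈set)
'a' @ 3: {}  — no active states
rest 'acab' ignored (set empty)
after full input: {}  (accept=1 not in)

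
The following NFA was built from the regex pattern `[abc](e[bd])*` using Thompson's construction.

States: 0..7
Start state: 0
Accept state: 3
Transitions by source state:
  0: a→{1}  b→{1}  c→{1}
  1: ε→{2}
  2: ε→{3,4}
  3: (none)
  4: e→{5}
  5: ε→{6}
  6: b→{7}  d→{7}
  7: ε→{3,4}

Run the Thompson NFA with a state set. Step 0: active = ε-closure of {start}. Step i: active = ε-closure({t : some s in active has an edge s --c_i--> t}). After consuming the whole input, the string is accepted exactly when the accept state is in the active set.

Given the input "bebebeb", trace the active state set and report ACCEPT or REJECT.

Answer: ACCEPT

Derivation:
initial (ε-close {0}): {0}
'b' @ 1: {1,2,3,4}  (accept∈set)
'e' @ 2: {5,6}
'b' @ 3: {3,4,7}  (accept∈set)
'e' @ 4: {5,6}
'b' @ 5: {3,4,7}  (accept∈set)
'e' @ 6: {5,6}
'b' @ 7: {3,4,7}  (accept∈set)
final: {3,4,7}; accept 3 in set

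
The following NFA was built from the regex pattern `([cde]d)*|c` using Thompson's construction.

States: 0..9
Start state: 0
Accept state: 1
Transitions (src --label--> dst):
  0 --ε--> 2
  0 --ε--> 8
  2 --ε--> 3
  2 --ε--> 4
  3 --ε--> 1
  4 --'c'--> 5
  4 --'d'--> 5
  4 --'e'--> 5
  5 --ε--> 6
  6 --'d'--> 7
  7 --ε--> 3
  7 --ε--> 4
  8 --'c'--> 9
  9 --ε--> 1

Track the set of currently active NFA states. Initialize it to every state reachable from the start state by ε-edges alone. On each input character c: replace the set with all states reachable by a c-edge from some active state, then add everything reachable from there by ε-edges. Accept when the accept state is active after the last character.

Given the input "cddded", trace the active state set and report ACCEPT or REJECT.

Answer: ACCEPT

Derivation:
S₀ = ε-closure({0}) = {0,1,2,3,4,8}
'c' @ 1: {1,5,6,9}  ✓accept
'd' @ 2: {1,3,4,7}  ✓accept
'd' @ 3: {5,6}
'd' @ 4: {1,3,4,7}  ✓accept
'e' @ 5: {5,6}
'd' @ 6: {1,3,4,7}  ✓accept
after full input: {1,3,4,7}  (accept=1 in)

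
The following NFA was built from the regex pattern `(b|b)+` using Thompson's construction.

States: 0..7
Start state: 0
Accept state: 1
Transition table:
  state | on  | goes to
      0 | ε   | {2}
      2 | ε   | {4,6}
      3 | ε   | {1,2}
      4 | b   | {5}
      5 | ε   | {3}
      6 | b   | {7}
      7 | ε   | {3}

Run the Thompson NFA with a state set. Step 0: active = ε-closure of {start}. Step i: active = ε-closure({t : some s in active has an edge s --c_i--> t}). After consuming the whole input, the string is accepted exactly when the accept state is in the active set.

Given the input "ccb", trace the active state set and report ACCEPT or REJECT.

S₀ = ε-closure({0}) = {0,2,4,6}
'c' @ 1: {}  — dead — no transitions
rest 'cb' ignored (set empty)
final: {}; accept 1 not in set

Answer: REJECT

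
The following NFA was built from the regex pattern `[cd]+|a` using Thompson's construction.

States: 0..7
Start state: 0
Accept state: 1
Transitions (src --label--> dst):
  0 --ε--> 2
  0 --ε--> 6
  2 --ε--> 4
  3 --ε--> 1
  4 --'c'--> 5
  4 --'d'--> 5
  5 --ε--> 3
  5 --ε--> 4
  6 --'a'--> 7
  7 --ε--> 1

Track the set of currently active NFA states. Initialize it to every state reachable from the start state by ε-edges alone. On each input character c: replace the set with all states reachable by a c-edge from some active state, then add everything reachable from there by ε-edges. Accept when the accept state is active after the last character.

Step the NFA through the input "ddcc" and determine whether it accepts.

S₀ = ε-closure({0}) = {0,2,4,6}
'd' @ 1: {1,3,4,5}  (accept∈set)
'd' @ 2: {1,3,4,5}  (accept∈set)
'c' @ 3: {1,3,4,5}  (accept∈set)
'c' @ 4: {1,3,4,5}  (accept∈set)
final: {1,3,4,5}; accept 1 in set

Answer: ACCEPT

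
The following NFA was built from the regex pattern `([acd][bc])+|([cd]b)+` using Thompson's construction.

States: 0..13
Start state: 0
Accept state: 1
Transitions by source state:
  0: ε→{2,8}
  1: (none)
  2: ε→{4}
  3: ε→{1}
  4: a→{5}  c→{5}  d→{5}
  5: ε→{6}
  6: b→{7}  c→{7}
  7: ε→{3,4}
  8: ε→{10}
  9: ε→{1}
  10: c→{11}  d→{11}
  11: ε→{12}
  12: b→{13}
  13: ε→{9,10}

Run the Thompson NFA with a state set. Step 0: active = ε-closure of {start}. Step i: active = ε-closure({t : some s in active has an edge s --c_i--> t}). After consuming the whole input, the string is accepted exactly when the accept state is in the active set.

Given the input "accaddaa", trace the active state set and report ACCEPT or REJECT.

Answer: REJECT

Trace:
start: ε-closure({0}) = {0,2,4,8,10}
'a' @ 1: {5,6}
'c' @ 2: {1,3,4,7}  ✓accept
'c' @ 3: {5,6}
'a' @ 4: {}  — dead — no transitions
rest 'ddaa' ignored (set empty)
final: {}; accept 1 not in set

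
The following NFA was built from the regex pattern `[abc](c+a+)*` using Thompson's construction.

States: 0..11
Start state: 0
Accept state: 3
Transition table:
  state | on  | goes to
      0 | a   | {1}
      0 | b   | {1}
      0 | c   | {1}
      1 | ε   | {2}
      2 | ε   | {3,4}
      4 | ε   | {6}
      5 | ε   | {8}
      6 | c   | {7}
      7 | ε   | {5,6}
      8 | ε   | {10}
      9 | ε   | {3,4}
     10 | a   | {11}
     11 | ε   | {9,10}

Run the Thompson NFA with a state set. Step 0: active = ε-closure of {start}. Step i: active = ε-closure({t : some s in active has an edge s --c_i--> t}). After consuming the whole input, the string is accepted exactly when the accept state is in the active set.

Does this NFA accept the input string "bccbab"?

start: ε-closure({0}) = {0}
'b' @ 1: {1,2,3,4,6}  (accept∈set)
'c' @ 2: {5,6,7,8,10}
'c' @ 3: {5,6,7,8,10}
'b' @ 4: {}  — state set empty
rest 'ab' ignored (set empty)
final: {}; accept 3 not in set

Answer: REJECT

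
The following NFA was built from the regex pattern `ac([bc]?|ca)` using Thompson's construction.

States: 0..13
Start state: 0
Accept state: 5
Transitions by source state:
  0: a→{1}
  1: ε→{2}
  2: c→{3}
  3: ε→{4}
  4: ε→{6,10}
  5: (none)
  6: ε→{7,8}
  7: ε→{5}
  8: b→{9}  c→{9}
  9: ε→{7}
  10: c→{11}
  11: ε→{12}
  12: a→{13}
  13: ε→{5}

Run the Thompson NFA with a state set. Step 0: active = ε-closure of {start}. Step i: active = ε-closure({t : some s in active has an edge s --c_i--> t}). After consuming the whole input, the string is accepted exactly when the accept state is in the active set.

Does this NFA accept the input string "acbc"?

Answer: REJECT

Derivation:
start: ε-closure({0}) = {0}
'a' @ 1: {1,2}
'c' @ 2: {3,4,5,6,7,8,10}  ✓accept
'b' @ 3: {5,7,9}  ✓accept
'c' @ 4: {}  — no active states
end set {} — state 5 not in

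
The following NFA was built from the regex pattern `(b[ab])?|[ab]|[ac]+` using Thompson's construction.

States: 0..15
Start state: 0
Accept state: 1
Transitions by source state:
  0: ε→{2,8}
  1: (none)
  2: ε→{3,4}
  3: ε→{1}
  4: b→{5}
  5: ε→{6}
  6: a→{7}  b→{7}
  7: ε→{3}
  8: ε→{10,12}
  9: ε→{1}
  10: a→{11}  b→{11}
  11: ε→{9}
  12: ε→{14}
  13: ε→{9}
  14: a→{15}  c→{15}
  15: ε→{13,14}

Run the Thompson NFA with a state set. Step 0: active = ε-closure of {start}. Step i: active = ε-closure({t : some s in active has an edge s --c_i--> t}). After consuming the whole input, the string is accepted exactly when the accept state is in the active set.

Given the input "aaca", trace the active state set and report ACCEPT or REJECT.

Answer: ACCEPT

Trace:
S₀ = ε-closure({0}) = {0,1,2,3,4,8,10,12,14}
'a' @ 1: {1,9,11,13,14,15}  ✓accept
'a' @ 2: {1,9,13,14,15}  ✓accept
'c' @ 3: {1,9,13,14,15}  ✓accept
'a' @ 4: {1,9,13,14,15}  ✓accept
after full input: {1,9,13,14,15}  (accept=1 in)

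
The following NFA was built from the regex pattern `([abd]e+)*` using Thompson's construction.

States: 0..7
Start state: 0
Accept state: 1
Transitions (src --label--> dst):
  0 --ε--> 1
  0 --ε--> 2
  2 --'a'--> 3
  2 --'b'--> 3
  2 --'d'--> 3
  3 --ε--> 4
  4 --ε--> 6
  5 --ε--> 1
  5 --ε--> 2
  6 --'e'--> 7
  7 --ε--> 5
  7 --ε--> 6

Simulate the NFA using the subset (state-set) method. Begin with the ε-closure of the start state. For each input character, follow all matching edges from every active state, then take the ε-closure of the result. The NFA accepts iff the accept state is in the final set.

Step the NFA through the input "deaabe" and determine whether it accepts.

S₀ = ε-closure({0}) = {0,1,2}
'd' @ 1: {3,4,6}
'e' @ 2: {1,2,5,6,7}  [accepting]
'a' @ 3: {3,4,6}
'a' @ 4: {}  — state set empty
rest 'be' ignored (set empty)
end set {} — state 1 not in

Answer: REJECT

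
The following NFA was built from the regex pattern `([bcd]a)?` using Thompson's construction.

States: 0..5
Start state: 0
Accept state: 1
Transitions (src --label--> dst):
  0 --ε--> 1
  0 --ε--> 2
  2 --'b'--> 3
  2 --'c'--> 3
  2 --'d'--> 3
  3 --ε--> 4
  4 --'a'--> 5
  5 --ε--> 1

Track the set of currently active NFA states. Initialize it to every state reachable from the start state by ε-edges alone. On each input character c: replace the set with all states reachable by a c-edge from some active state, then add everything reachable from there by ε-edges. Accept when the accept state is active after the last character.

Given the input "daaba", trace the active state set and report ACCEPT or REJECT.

S₀ = ε-closure({0}) = {0,1,2}
'd' @ 1: {3,4}
'a' @ 2: {1,5}  [accepting]
'a' @ 3: {}  — dead — no transitions
rest 'ba' ignored (set empty)
after full input: {}  (accept=1 not in)

Answer: REJECT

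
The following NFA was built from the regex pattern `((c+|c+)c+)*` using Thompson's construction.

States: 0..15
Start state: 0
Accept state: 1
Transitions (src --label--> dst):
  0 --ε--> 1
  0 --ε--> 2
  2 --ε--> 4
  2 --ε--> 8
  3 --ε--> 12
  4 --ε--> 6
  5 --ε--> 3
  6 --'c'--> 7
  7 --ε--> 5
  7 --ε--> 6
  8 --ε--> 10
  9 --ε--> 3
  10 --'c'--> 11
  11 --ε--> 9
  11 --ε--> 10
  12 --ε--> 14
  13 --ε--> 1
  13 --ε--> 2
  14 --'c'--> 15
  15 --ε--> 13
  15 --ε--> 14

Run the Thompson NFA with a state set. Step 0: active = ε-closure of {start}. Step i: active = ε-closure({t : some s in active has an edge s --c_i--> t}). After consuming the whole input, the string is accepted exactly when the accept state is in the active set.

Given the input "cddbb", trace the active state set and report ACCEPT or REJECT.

initial (ε-close {0}): {0,1,2,4,6,8,10}
'c' @ 1: {3,5,6,7,9,10,11,12,14}
'd' @ 2: {}  — no active states
rest 'dbb' ignored (set empty)
after full input: {}  (accept=1 not in)

Answer: REJECT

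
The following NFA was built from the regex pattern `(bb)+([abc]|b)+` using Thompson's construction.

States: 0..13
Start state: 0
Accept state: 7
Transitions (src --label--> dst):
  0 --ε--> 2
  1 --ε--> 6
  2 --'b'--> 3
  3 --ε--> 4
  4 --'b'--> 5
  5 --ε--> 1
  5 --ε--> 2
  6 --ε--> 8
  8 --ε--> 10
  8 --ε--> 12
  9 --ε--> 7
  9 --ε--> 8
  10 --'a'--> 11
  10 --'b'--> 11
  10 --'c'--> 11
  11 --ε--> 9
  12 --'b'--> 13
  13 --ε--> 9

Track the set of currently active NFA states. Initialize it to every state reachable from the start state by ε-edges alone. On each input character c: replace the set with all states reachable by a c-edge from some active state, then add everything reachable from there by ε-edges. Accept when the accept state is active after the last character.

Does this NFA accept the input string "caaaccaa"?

initial (ε-close {0}): {0,2}
'c' @ 1: {}  — no active states
rest 'aaaccaa' ignored (set empty)
end set {} — state 7 not in

Answer: REJECT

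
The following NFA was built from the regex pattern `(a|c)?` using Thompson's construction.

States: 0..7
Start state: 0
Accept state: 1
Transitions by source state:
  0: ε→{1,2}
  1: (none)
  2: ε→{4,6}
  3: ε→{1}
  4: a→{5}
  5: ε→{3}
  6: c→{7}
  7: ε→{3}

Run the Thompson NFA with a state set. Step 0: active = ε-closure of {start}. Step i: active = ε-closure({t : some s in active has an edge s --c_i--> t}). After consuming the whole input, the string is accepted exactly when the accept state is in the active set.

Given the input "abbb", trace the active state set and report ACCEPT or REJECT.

initial (ε-close {0}): {0,1,2,4,6}
'a' @ 1: {1,3,5}  ✓accept
'b' @ 2: {}  — state set empty
rest 'bb' ignored (set empty)
end set {} — state 1 not in

Answer: REJECT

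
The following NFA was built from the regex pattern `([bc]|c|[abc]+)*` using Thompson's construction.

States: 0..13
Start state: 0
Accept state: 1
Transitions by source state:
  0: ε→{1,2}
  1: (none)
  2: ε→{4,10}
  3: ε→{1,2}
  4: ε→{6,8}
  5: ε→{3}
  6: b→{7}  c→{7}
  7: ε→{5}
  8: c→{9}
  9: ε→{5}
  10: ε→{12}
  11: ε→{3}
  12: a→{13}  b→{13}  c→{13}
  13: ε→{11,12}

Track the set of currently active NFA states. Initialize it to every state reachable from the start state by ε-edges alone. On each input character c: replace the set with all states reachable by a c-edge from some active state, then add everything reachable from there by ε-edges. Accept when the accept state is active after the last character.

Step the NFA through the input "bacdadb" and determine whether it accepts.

Answer: REJECT

Steps:
initial (ε-close {0}): {0,1,2,4,6,8,10,12}
'b' @ 1: {1,2,3,4,5,6,7,8,10,11,12,13}  [accepting]
'a' @ 2: {1,2,3,4,6,8,10,11,12,13}  [accepting]
'c' @ 3: {1,2,3,4,5,6,7,8,9,10,11,12,13}  [accepting]
'd' @ 4: {}  — no active states
rest 'adb' ignored (set empty)
end set {} — state 1 not in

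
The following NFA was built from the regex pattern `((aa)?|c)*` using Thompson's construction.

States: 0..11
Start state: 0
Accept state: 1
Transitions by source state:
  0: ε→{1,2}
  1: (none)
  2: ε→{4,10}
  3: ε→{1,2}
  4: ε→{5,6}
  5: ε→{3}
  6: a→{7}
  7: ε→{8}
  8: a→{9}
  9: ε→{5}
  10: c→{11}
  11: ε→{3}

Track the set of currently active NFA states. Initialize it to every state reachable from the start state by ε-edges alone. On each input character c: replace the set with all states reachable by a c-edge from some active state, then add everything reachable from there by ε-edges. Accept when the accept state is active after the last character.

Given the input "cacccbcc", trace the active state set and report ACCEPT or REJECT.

S₀ = ε-closure({0}) = {0,1,2,3,4,5,6,10}
'c' @ 1: {1,2,3,4,5,6,10,11}  ✓accept
'a' @ 2: {7,8}
'c' @ 3: {}  — no active states
rest 'ccbcc' ignored (set empty)
final: {}; accept 1 not in set

Answer: REJECT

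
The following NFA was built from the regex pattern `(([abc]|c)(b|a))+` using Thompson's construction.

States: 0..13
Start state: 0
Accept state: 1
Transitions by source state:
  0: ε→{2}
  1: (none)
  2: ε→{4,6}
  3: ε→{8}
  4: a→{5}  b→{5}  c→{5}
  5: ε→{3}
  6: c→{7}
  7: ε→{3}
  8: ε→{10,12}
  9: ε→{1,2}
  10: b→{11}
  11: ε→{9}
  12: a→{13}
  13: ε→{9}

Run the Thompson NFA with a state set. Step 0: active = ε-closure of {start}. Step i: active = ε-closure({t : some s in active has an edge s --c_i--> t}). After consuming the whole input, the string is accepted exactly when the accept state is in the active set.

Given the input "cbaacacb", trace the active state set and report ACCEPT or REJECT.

initial (ε-close {0}): {0,2,4,6}
'c' @ 1: {3,5,7,8,10,12}
'b' @ 2: {1,2,4,6,9,11}  ✓accept
'a' @ 3: {3,5,8,10,12}
'a' @ 4: {1,2,4,6,9,13}  ✓accept
'c' @ 5: {3,5,7,8,10,12}
'a' @ 6: {1,2,4,6,9,13}  ✓accept
'c' @ 7: {3,5,7,8,10,12}
'b' @ 8: {1,2,4,6,9,11}  ✓accept
final: {1,2,4,6,9,11}; accept 1 in set

Answer: ACCEPT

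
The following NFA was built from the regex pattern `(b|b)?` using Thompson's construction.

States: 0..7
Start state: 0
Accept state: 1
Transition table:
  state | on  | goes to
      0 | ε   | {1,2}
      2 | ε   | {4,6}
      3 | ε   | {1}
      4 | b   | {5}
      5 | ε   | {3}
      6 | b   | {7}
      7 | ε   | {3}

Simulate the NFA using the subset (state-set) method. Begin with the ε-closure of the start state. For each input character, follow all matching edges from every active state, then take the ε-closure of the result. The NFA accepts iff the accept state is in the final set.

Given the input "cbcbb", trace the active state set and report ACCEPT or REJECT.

initial (ε-close {0}): {0,1,2,4,6}
'c' @ 1: {}  — state set empty
rest 'bcbb' ignored (set empty)
after full input: {}  (accept=1 not in)

Answer: REJECT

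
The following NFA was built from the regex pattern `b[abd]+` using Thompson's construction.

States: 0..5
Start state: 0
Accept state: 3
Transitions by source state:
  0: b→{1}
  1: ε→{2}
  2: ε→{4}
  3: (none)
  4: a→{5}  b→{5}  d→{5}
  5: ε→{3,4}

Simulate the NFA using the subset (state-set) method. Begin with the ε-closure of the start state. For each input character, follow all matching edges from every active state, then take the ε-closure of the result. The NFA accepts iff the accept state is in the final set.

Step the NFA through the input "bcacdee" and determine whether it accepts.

Answer: REJECT

Trace:
start: ε-closure({0}) = {0}
'b' @ 1: {1,2,4}
'c' @ 2: {}  — state set empty
rest 'acdee' ignored (set empty)
after full input: {}  (accept=3 not in)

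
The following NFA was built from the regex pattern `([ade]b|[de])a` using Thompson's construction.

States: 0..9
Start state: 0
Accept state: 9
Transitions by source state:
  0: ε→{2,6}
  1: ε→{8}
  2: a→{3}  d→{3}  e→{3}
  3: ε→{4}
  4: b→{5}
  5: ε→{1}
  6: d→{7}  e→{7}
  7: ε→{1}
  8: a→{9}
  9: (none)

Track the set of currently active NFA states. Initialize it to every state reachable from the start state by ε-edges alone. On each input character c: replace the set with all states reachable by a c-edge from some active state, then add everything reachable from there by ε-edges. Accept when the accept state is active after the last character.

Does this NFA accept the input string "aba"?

initial (ε-close {0}): {0,2,6}
'a' @ 1: {3,4}
'b' @ 2: {1,5,8}
'a' @ 3: {9}  [accepting]
final: {9}; accept 9 in set

Answer: ACCEPT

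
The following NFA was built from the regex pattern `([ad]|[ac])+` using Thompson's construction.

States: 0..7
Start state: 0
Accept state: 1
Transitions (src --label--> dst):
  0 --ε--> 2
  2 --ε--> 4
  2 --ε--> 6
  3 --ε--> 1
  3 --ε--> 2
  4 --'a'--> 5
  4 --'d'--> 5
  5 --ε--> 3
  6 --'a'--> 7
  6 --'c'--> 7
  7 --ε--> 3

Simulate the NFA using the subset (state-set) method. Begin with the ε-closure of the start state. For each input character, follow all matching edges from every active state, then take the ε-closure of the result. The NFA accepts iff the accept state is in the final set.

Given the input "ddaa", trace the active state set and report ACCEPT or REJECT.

initial (ε-close {0}): {0,2,4,6}
'd' @ 1: {1,2,3,4,5,6}  [accepting]
'd' @ 2: {1,2,3,4,5,6}  [accepting]
'a' @ 3: {1,2,3,4,5,6,7}  [accepting]
'a' @ 4: {1,2,3,4,5,6,7}  [accepting]
final: {1,2,3,4,5,6,7}; accept 1 in set

Answer: ACCEPT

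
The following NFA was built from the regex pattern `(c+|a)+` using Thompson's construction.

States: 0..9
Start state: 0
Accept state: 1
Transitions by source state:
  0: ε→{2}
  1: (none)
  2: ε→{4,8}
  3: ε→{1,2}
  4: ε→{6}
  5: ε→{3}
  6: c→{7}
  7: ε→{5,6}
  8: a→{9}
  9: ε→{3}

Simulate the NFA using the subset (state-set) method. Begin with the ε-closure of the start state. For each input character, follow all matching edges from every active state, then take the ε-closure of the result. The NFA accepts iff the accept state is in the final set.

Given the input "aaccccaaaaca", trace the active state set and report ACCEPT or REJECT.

start: ε-closure({0}) = {0,2,4,6,8}
'a' @ 1: {1,2,3,4,6,8,9}  (accept∈set)
'a' @ 2: {1,2,3,4,6,8,9}  (accept∈set)
'c' @ 3: {1,2,3,4,5,6,7,8}  (accept∈set)
'c' @ 4: {1,2,3,4,5,6,7,8}  (accept∈set)
'c' @ 5: {1,2,3,4,5,6,7,8}  (accept∈set)
'c' @ 6: {1,2,3,4,5,6,7,8}  (accept∈set)
'a' @ 7: {1,2,3,4,6,8,9}  (accept∈set)
'a' @ 8: {1,2,3,4,6,8,9}  (accept∈set)
'a' @ 9: {1,2,3,4,6,8,9}  (accept∈set)
'a' @ 10: {1,2,3,4,6,8,9}  (accept∈set)
'c' @ 11: {1,2,3,4,5,6,7,8}  (accept∈set)
'a' @ 12: {1,2,3,4,6,8,9}  (accept∈set)
final: {1,2,3,4,6,8,9}; accept 1 in set

Answer: ACCEPT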